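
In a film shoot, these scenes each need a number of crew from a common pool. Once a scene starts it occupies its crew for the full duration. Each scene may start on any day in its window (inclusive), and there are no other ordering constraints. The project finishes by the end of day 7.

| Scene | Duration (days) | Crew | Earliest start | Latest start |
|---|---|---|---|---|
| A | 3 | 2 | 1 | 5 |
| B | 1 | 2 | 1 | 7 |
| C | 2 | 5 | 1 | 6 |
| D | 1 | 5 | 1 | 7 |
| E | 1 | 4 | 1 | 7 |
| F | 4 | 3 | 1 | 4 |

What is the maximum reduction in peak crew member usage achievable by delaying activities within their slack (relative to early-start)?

14

Early-start peak: d1:21  d2:10  d3:5  d4:3  d5:0  d6:0  d7:0 ⇒ 21.
Leveled (A@1, B@1, C@5, D@7, E@4, F@1): d1:7  d2:5  d3:5  d4:7  d5:5  d6:5  d7:5 ⇒ 7.
Reduction 21 − 7 = 14.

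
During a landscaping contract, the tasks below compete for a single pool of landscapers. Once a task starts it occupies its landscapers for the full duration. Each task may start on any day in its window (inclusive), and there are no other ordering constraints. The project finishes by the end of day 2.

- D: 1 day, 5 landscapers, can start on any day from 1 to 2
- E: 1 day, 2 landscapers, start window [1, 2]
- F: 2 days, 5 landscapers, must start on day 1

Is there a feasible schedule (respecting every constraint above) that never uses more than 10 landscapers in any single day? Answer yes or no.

Schedule D@1, E@2, F@1: d1:10  d2:7 — peak 10 ≤ 10.

yes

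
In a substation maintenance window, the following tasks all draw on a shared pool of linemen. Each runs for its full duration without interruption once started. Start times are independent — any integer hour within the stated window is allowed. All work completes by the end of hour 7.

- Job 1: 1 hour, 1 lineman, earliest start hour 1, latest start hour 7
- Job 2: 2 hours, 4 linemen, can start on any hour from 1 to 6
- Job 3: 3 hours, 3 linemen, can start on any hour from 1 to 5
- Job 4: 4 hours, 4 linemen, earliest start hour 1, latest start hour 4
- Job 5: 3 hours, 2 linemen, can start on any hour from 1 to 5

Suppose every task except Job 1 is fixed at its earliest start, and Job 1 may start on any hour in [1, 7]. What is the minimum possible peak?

13

Job 1@1: h1:14  h2:13  h3:9  h4:4  h5:0  h6:0  h7:0 → peak 14
Job 1@2: h1:13  h2:14  h3:9  h4:4  h5:0  h6:0  h7:0 → peak 14
Job 1@3: h1:13  h2:13  h3:10  h4:4  h5:0  h6:0  h7:0 → peak 13
Job 1@4: h1:13  h2:13  h3:9  h4:5  h5:0  h6:0  h7:0 → peak 13
Job 1@5: h1:13  h2:13  h3:9  h4:4  h5:1  h6:0  h7:0 → peak 13
Job 1@6: h1:13  h2:13  h3:9  h4:4  h5:0  h6:1  h7:0 → peak 13
Job 1@7: h1:13  h2:13  h3:9  h4:4  h5:0  h6:0  h7:1 → peak 13
Best is Job 1@3, peak 13.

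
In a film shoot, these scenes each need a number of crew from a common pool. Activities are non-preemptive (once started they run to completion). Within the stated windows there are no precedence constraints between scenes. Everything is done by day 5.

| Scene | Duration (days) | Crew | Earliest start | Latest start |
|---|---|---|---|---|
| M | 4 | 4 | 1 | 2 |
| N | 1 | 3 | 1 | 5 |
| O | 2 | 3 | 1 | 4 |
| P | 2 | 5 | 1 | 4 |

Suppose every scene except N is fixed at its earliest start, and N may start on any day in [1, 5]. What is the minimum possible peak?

N@1: d1:15  d2:12  d3:4  d4:4  d5:0 → peak 15
N@2: d1:12  d2:15  d3:4  d4:4  d5:0 → peak 15
N@3: d1:12  d2:12  d3:7  d4:4  d5:0 → peak 12
N@4: d1:12  d2:12  d3:4  d4:7  d5:0 → peak 12
N@5: d1:12  d2:12  d3:4  d4:4  d5:3 → peak 12
Best is N@3, peak 12.

12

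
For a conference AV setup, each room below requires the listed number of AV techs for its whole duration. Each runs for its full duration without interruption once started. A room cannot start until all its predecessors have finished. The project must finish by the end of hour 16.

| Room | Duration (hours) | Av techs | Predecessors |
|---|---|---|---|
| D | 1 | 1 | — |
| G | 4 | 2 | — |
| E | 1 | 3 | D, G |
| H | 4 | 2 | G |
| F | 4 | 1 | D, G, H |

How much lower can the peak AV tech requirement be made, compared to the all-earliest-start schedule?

Early-start peak: h1:3  h2:2  h3:2  h4:2  h5:5  h6:2  h7:2  h8:2  h9:1  h10:1  h11:1  h12:1  h13:0  h14:0  h15:0  h16:0 ⇒ 5.
Leveled (D@1, G@1, E@5, H@6, F@10): h1:3  h2:2  h3:2  h4:2  h5:3  h6:2  h7:2  h8:2  h9:2  h10:1  h11:1  h12:1  h13:1  h14:0  h15:0  h16:0 ⇒ 3.
Reduction 5 − 3 = 2.

2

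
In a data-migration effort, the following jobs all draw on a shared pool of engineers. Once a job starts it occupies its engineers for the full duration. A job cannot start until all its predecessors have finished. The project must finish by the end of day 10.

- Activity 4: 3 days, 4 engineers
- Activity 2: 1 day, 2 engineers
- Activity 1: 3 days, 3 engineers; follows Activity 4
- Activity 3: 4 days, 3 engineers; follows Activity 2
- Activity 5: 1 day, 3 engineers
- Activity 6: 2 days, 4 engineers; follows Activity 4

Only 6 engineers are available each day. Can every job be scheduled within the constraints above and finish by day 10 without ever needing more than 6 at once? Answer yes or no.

yes

Schedule Activity 4@1, Activity 2@1, Activity 1@4, Activity 3@4, Activity 5@7, Activity 6@8: d1:6  d2:4  d3:4  d4:6  d5:6  d6:6  d7:6  d8:4  d9:4  d10:0 — peak 6 ≤ 6.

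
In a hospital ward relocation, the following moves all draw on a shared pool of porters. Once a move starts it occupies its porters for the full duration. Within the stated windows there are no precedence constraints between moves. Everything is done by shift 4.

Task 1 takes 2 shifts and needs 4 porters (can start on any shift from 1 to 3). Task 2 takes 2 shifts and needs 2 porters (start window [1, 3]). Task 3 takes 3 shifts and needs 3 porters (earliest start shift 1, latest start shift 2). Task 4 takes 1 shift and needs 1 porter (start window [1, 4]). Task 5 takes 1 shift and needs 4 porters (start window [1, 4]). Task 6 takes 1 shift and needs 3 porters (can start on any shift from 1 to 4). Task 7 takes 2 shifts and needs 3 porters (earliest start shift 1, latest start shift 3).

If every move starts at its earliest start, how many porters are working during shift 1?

At early start, shift 1 has: Task 1, Task 2, Task 3, Task 4, Task 5, Task 6, Task 7.
Demand: 4 + 2 + 3 + 1 + 4 + 3 + 3 = 20.

20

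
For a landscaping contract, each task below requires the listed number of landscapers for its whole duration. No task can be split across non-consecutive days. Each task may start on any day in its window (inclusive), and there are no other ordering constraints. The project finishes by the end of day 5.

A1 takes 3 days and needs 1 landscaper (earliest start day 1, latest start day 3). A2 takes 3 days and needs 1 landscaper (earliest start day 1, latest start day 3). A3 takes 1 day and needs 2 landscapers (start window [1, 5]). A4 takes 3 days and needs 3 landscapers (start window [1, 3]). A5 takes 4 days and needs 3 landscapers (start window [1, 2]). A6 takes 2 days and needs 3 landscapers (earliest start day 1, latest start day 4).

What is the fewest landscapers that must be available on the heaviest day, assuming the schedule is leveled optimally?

8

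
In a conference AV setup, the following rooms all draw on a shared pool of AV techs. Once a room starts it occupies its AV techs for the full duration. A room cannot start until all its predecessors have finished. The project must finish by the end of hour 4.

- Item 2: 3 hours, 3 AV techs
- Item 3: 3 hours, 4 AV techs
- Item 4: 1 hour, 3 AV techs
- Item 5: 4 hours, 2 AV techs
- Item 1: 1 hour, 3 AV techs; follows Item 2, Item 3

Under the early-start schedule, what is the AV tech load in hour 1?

12

At early start, hour 1 has: Item 2, Item 3, Item 4, Item 5.
Demand: 3 + 4 + 3 + 2 = 12.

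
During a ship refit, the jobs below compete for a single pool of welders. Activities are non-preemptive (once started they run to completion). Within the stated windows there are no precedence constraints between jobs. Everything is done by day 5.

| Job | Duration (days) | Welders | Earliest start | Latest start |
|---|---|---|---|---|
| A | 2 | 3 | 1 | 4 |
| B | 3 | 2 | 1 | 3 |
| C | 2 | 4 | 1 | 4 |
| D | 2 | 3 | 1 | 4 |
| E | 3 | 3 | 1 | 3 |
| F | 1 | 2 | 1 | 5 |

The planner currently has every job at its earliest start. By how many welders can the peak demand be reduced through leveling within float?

9

Early-start peak: d1:17  d2:15  d3:5  d4:0  d5:0 ⇒ 17.
Leveled (A@1, B@1, C@4, D@1, E@3, F@3): d1:8  d2:8  d3:7  d4:7  d5:7 ⇒ 8.
Reduction 17 − 8 = 9.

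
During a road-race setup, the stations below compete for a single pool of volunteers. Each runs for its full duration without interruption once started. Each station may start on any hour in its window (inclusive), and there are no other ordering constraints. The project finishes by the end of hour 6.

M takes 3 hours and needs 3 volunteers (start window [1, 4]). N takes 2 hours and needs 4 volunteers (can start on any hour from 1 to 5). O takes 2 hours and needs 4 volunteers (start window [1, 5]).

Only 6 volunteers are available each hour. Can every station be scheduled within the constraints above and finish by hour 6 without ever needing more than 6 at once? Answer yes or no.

The minimum achievable peak is 7; 6 < 7, so no feasible schedule stays within the cap.

no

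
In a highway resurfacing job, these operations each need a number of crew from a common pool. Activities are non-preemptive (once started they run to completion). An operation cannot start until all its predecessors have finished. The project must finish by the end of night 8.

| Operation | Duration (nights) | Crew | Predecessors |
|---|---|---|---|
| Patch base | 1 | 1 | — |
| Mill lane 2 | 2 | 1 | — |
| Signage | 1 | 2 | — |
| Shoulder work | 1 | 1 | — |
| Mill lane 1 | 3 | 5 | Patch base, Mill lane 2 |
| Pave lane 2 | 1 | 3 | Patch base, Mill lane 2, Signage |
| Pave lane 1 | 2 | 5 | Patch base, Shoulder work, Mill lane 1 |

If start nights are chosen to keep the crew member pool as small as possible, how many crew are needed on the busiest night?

5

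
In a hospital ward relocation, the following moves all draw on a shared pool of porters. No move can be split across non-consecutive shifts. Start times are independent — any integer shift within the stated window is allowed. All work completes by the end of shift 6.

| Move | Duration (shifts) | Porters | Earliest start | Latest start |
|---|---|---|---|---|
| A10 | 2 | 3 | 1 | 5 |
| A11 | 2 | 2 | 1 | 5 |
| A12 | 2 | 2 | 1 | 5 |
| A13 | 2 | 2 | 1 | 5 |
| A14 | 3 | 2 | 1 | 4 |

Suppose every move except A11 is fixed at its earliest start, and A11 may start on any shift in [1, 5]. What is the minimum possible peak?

A11@1: s1:11  s2:11  s3:2  s4:0  s5:0  s6:0 → peak 11
A11@2: s1:9  s2:11  s3:4  s4:0  s5:0  s6:0 → peak 11
A11@3: s1:9  s2:9  s3:4  s4:2  s5:0  s6:0 → peak 9
A11@4: s1:9  s2:9  s3:2  s4:2  s5:2  s6:0 → peak 9
A11@5: s1:9  s2:9  s3:2  s4:0  s5:2  s6:2 → peak 9
Best is A11@3, peak 9.

9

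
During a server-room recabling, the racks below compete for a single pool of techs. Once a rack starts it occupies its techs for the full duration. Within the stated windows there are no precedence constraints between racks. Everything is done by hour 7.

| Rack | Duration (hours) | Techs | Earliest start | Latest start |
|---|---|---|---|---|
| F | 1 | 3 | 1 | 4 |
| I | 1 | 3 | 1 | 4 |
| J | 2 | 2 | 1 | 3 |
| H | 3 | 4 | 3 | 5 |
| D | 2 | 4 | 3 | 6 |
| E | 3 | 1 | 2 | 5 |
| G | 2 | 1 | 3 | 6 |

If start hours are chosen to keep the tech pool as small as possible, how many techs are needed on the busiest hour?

Early-start (F@1, I@1, J@1, H@3, D@3, E@2, G@3) gives peak 10: h1:8  h2:3  h3:10  h4:10  h5:4  h6:0  h7:0.
Shift I→2, D→6, E→3, G→6.
Schedule F@1, I@2, J@1, H@3, D@6, E@3, G@6: h1:5  h2:5  h3:5  h4:5  h5:5  h6:5  h7:5 — peak 5.
Total tech-hours = 35 over 7 hours ⇒ peak ≥ ⌈35/7⌉ = 5, so 5 is optimal.

5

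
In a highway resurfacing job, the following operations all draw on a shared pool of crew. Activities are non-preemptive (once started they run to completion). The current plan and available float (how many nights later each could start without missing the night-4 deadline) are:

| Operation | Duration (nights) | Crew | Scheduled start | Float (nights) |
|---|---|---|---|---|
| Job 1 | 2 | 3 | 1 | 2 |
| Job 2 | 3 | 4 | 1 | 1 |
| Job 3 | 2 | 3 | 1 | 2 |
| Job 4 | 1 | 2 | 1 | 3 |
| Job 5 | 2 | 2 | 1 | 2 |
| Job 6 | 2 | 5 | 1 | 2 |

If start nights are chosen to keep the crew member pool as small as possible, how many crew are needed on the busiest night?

Early-start (Job 1@1, Job 2@1, Job 3@1, Job 4@1, Job 5@1, Job 6@1) gives peak 19: n1:19  n2:17  n3:4  n4:0.
Shift Job 4→4, Job 5→3, Job 6→3.
Schedule Job 1@1, Job 2@1, Job 3@1, Job 4@4, Job 5@3, Job 6@3: n1:10  n2:10  n3:11  n4:9 — peak 11.

11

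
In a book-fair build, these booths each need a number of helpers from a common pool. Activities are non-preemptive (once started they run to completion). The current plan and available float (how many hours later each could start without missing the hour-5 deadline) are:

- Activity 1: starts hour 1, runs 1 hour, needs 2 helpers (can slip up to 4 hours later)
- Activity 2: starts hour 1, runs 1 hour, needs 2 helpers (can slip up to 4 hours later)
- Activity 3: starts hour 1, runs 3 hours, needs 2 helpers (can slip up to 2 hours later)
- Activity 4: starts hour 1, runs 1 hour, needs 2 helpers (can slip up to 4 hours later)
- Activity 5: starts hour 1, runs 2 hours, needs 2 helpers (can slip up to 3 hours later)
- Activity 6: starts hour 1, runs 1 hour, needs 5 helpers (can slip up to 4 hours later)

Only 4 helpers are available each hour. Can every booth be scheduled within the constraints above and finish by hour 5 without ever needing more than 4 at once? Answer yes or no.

no

Total helper-hours = 21; over 5 hours the average is 21/5 > 4, so some hour must exceed 4.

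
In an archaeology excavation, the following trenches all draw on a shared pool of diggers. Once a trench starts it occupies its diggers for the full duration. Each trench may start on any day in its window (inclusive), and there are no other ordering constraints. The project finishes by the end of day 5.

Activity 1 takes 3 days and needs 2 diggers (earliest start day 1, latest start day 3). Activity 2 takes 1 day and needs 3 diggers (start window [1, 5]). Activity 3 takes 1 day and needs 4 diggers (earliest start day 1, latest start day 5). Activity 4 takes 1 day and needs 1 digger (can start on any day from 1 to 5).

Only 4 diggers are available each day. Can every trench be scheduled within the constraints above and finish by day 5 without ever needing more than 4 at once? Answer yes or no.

yes

Schedule Activity 1@1, Activity 2@4, Activity 3@5, Activity 4@1: d1:3  d2:2  d3:2  d4:3  d5:4 — peak 4 ≤ 4.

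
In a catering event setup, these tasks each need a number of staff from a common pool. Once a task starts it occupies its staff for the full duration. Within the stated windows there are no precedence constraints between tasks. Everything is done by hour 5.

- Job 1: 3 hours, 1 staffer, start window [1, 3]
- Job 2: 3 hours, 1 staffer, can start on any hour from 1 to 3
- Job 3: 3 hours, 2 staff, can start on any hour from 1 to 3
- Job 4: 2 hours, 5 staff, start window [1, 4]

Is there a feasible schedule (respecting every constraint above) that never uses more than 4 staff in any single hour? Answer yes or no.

no

Total staffer-hours = 22; over 5 hours the average is 22/5 > 4, so some hour must exceed 4.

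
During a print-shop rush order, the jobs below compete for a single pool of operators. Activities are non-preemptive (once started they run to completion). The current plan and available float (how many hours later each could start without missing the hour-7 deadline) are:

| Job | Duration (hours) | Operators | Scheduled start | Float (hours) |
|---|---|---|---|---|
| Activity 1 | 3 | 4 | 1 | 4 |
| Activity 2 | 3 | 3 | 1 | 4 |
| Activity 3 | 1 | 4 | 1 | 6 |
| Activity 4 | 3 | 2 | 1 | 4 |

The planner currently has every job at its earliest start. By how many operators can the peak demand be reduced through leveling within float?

Early-start peak: h1:13  h2:9  h3:9  h4:0  h5:0  h6:0  h7:0 ⇒ 13.
Leveled (Activity 1@1, Activity 2@4, Activity 3@7, Activity 4@4): h1:4  h2:4  h3:4  h4:5  h5:5  h6:5  h7:4 ⇒ 5.
Reduction 13 − 5 = 8.

8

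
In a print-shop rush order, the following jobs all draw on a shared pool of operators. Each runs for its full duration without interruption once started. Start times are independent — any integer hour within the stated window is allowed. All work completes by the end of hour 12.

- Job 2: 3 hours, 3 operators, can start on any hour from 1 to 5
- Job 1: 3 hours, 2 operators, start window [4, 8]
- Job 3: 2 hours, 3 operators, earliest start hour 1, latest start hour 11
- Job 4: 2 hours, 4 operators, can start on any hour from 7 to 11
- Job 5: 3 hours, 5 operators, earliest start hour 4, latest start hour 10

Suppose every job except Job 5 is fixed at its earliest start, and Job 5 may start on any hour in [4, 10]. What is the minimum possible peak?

Job 5@4: h1:6  h2:6  h3:3  h4:7  h5:7  h6:7  h7:4  h8:4  h9:0  h10:0  h11:0  h12:0 → peak 7
Job 5@5: h1:6  h2:6  h3:3  h4:2  h5:7  h6:7  h7:9  h8:4  h9:0  h10:0  h11:0  h12:0 → peak 9
Job 5@6: h1:6  h2:6  h3:3  h4:2  h5:2  h6:7  h7:9  h8:9  h9:0  h10:0  h11:0  h12:0 → peak 9
Job 5@7: h1:6  h2:6  h3:3  h4:2  h5:2  h6:2  h7:9  h8:9  h9:5  h10:0  h11:0  h12:0 → peak 9
Job 5@8: h1:6  h2:6  h3:3  h4:2  h5:2  h6:2  h7:4  h8:9  h9:5  h10:5  h11:0  h12:0 → peak 9
Job 5@9: h1:6  h2:6  h3:3  h4:2  h5:2  h6:2  h7:4  h8:4  h9:5  h10:5  h11:5  h12:0 → peak 6
Job 5@10: h1:6  h2:6  h3:3  h4:2  h5:2  h6:2  h7:4  h8:4  h9:0  h10:5  h11:5  h12:5 → peak 6
Best is Job 5@9, peak 6.

6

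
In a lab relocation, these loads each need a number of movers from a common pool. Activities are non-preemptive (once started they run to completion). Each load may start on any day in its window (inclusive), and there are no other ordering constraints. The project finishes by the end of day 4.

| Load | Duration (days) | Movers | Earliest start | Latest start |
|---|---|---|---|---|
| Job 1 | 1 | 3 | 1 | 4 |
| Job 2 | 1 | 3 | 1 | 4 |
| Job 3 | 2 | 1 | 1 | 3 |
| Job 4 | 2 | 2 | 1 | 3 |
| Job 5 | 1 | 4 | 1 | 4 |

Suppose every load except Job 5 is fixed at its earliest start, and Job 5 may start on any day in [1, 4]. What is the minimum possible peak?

Job 5@1: d1:13  d2:3  d3:0  d4:0 → peak 13
Job 5@2: d1:9  d2:7  d3:0  d4:0 → peak 9
Job 5@3: d1:9  d2:3  d3:4  d4:0 → peak 9
Job 5@4: d1:9  d2:3  d3:0  d4:4 → peak 9
Best is Job 5@2, peak 9.

9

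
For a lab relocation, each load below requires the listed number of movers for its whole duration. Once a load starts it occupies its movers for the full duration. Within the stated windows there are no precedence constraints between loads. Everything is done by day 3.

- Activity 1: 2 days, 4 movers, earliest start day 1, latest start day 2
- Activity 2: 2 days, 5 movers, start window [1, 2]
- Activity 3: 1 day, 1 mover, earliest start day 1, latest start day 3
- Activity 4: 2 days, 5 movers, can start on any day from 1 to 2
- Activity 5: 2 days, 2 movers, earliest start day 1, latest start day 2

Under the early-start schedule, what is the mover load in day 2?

16

At early start, day 2 has: Activity 1, Activity 2, Activity 4, Activity 5.
Demand: 4 + 5 + 5 + 2 = 16.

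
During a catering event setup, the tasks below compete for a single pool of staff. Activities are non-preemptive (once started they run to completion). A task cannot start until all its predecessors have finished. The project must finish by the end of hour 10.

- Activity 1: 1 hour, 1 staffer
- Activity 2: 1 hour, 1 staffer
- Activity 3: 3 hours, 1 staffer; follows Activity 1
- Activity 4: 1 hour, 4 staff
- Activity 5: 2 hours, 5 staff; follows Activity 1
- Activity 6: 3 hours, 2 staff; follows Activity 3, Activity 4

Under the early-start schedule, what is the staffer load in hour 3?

At early start, hour 3 has: Activity 3, Activity 5.
Demand: 1 + 5 = 6.

6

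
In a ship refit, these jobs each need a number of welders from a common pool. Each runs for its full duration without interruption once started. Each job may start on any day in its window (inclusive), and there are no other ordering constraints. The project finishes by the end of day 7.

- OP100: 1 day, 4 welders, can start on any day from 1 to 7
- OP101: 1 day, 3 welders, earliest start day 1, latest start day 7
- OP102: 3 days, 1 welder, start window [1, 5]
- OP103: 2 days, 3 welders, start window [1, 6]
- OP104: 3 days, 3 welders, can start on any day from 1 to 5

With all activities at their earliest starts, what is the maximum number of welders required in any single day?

14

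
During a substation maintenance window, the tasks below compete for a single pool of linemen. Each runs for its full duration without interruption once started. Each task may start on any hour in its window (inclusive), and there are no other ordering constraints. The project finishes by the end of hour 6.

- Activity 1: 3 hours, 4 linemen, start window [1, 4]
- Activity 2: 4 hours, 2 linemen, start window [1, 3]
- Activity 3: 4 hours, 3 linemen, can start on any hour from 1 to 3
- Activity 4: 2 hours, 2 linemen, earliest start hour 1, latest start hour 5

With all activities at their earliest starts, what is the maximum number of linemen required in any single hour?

Early-start schedule: Activity 1@1, Activity 2@1, Activity 3@1, Activity 4@1.
Load per hour: hour 1: 11, hour 2: 11, hour 3: 9, hour 4: 5, hour 5: 0, hour 6: 0.
Peak is 11.

11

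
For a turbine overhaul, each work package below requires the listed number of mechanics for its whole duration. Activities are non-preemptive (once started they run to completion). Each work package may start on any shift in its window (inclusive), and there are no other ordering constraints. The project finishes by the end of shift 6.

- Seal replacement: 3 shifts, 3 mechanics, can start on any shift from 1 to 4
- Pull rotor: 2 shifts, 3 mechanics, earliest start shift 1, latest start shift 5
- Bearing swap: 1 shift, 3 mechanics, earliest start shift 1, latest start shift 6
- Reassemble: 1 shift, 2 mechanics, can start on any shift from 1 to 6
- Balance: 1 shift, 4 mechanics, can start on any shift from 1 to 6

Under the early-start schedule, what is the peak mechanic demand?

15

Early-start schedule: Seal replacement@1, Pull rotor@1, Bearing swap@1, Reassemble@1, Balance@1.
Load per shift: shift 1: 15, shift 2: 6, shift 3: 3, shift 4: 0, shift 5: 0, shift 6: 0.
Peak is 15.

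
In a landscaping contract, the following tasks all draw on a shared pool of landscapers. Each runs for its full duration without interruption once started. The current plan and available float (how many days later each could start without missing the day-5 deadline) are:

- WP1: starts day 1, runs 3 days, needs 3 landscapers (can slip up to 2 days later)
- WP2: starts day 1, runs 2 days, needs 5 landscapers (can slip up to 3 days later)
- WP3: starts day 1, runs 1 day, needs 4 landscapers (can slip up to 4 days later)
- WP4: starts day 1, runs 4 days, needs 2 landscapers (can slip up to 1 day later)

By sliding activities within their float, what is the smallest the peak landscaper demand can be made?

7

Early-start (WP1@1, WP2@1, WP3@1, WP4@1) gives peak 14: d1:14  d2:10  d3:5  d4:2  d5:0.
Shift WP2→4, WP4→2.
Schedule WP1@1, WP2@4, WP3@1, WP4@2: d1:7  d2:5  d3:5  d4:7  d5:7 — peak 7.
Total landscaper-days = 31 over 5 days ⇒ peak ≥ ⌈31/5⌉ = 7, so 7 is optimal.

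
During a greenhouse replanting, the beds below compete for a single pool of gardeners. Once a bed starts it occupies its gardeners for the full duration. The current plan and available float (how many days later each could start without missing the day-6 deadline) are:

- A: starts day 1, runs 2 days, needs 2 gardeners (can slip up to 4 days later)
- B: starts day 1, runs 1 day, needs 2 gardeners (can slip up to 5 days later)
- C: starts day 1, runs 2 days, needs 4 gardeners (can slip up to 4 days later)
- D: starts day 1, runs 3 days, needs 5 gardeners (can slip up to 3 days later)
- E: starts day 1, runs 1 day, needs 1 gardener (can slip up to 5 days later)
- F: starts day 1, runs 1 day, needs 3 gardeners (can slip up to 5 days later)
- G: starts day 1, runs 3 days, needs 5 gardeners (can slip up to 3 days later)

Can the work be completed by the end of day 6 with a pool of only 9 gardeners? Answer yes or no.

Schedule A@1, B@1, C@3, D@1, E@2, F@5, G@4: d1:9  d2:8  d3:9  d4:9  d5:8  d6:5 — peak 9 ≤ 9.

yes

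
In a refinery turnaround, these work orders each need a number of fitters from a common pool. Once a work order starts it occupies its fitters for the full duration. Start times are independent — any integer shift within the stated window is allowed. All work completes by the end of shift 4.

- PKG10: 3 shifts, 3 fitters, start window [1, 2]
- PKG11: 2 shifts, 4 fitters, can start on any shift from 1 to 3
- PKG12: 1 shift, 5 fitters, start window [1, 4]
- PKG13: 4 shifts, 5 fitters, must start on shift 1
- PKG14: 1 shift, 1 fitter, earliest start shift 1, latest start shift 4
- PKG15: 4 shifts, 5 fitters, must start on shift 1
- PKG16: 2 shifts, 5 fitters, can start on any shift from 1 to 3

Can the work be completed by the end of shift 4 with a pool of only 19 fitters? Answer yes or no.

yes

Schedule PKG10@1, PKG11@3, PKG12@4, PKG13@1, PKG14@1, PKG15@1, PKG16@1: s1:19  s2:18  s3:17  s4:19 — peak 19 ≤ 19.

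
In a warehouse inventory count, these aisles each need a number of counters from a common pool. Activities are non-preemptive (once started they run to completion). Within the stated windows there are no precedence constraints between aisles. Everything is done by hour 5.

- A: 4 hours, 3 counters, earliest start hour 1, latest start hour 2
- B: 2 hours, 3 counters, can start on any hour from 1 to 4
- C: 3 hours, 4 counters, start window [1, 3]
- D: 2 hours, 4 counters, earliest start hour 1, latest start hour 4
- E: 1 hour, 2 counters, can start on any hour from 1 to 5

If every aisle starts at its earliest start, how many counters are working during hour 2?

At early start, hour 2 has: A, B, C, D.
Demand: 3 + 3 + 4 + 4 = 14.

14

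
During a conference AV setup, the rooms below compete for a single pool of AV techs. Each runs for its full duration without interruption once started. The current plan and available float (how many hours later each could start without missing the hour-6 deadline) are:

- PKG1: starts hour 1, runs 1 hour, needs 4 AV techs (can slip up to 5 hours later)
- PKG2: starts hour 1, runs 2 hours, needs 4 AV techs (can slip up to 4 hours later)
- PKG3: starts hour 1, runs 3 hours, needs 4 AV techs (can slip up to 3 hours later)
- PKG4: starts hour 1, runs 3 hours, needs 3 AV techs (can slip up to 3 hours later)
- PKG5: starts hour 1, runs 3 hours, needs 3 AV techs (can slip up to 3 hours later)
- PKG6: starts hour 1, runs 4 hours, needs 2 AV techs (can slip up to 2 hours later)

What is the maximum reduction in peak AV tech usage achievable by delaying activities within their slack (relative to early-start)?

Early-start peak: h1:20  h2:16  h3:12  h4:2  h5:0  h6:0 ⇒ 20.
Leveled (PKG1@1, PKG2@2, PKG3@4, PKG4@1, PKG5@4, PKG6@1): h1:9  h2:9  h3:9  h4:9  h5:7  h6:7 ⇒ 9.
Reduction 20 − 9 = 11.

11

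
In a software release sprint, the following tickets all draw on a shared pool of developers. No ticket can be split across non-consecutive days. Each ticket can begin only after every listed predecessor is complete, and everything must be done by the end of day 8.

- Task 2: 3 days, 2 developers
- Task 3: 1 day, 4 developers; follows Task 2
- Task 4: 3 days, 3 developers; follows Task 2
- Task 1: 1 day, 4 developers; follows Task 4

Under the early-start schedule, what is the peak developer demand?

7

Early-start schedule: Task 2@1, Task 3@4, Task 4@4, Task 1@7.
Load per day: day 1: 2, day 2: 2, day 3: 2, day 4: 7, day 5: 3, day 6: 3, day 7: 4, day 8: 0.
Peak is 7.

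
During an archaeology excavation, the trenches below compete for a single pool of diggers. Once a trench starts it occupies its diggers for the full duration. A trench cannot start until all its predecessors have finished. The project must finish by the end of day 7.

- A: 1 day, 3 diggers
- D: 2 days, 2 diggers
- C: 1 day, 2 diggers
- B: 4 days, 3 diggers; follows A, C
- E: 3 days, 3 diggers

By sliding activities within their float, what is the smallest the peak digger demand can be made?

Early-start (A@1, D@1, C@1, B@2, E@1) gives peak 10: d1:10  d2:8  d3:6  d4:3  d5:3  d6:0  d7:0.
Shift C→2, B→3, E→3.
Schedule A@1, D@1, C@2, B@3, E@3: d1:5  d2:4  d3:6  d4:6  d5:6  d6:3  d7:0 — peak 6.

6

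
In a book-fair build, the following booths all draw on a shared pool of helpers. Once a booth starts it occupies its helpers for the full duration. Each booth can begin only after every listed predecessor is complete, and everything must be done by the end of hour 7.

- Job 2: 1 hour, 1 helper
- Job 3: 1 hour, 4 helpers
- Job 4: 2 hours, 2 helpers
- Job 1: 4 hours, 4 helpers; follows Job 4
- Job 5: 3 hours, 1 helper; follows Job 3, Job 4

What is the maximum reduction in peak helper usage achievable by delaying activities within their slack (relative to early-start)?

2

Early-start peak: h1:7  h2:2  h3:5  h4:5  h5:5  h6:4  h7:0 ⇒ 7.
Leveled (Job 2@1, Job 3@1, Job 4@2, Job 1@4, Job 5@4): h1:5  h2:2  h3:2  h4:5  h5:5  h6:5  h7:4 ⇒ 5.
Reduction 7 − 5 = 2.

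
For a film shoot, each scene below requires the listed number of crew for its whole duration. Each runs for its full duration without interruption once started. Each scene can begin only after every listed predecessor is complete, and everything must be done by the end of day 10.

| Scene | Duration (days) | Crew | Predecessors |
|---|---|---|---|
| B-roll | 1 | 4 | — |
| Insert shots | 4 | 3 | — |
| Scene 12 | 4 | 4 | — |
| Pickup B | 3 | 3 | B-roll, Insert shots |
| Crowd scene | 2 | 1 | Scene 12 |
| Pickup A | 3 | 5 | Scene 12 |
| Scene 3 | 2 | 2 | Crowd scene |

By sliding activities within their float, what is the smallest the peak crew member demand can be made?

Early-start (B-roll@1, Insert shots@1, Scene 12@1, Pickup B@5, Crowd scene@5, Pickup A@5, Scene 3@7) gives peak 11: d1:11  d2:7  d3:7  d4:7  d5:9  d6:9  d7:10  d8:2  d9:0  d10:0.
Shift Scene 12→2, Crowd scene→6, Pickup A→8, Scene 3→8.
Schedule B-roll@1, Insert shots@1, Scene 12@2, Pickup B@5, Crowd scene@6, Pickup A@8, Scene 3@8: d1:7  d2:7  d3:7  d4:7  d5:7  d6:4  d7:4  d8:7  d9:7  d10:5 — peak 7.
Total crew member-days = 62 over 10 days ⇒ peak ≥ ⌈62/10⌉ = 7, so 7 is optimal.

7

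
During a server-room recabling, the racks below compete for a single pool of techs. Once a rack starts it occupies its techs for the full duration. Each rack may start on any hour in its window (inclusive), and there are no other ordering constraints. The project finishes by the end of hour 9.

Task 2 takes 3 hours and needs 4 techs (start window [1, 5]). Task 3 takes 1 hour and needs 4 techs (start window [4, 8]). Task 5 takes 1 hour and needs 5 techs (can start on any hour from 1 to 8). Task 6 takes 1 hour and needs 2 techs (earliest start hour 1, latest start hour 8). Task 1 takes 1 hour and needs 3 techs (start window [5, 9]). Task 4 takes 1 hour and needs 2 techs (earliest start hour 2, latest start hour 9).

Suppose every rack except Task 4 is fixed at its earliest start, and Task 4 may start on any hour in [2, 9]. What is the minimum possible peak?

Task 4@2: h1:11  h2:6  h3:4  h4:4  h5:3  h6:0  h7:0  h8:0  h9:0 → peak 11
Task 4@3: h1:11  h2:4  h3:6  h4:4  h5:3  h6:0  h7:0  h8:0  h9:0 → peak 11
Task 4@4: h1:11  h2:4  h3:4  h4:6  h5:3  h6:0  h7:0  h8:0  h9:0 → peak 11
Task 4@5: h1:11  h2:4  h3:4  h4:4  h5:5  h6:0  h7:0  h8:0  h9:0 → peak 11
Task 4@6: h1:11  h2:4  h3:4  h4:4  h5:3  h6:2  h7:0  h8:0  h9:0 → peak 11
Task 4@7: h1:11  h2:4  h3:4  h4:4  h5:3  h6:0  h7:2  h8:0  h9:0 → peak 11
Task 4@8: h1:11  h2:4  h3:4  h4:4  h5:3  h6:0  h7:0  h8:2  h9:0 → peak 11
Task 4@9: h1:11  h2:4  h3:4  h4:4  h5:3  h6:0  h7:0  h8:0  h9:2 → peak 11
Best is Task 4@2, peak 11.

11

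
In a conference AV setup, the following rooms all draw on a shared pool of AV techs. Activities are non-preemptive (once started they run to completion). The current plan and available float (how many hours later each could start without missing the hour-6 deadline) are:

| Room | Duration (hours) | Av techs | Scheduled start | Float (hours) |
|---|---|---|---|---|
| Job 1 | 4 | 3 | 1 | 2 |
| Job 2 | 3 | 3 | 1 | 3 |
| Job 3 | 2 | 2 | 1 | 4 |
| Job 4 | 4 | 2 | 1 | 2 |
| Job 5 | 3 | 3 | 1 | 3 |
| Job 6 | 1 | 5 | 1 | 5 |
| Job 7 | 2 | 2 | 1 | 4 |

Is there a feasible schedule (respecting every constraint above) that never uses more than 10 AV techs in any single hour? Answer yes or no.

yes

Schedule Job 1@1, Job 2@1, Job 3@1, Job 4@1, Job 5@4, Job 6@5, Job 7@3: h1:10  h2:10  h3:10  h4:10  h5:8  h6:3 — peak 10 ≤ 10.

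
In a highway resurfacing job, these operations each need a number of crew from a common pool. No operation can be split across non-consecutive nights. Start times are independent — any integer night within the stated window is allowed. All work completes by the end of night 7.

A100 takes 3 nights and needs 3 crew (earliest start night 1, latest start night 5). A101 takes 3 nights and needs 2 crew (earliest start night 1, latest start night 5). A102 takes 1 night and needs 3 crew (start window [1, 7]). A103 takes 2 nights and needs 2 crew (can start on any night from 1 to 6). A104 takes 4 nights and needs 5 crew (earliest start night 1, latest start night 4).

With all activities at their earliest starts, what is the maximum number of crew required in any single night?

15

Early-start schedule: A100@1, A101@1, A102@1, A103@1, A104@1.
Load per night: night 1: 15, night 2: 12, night 3: 10, night 4: 5, night 5: 0, night 6: 0, night 7: 0.
Peak is 15.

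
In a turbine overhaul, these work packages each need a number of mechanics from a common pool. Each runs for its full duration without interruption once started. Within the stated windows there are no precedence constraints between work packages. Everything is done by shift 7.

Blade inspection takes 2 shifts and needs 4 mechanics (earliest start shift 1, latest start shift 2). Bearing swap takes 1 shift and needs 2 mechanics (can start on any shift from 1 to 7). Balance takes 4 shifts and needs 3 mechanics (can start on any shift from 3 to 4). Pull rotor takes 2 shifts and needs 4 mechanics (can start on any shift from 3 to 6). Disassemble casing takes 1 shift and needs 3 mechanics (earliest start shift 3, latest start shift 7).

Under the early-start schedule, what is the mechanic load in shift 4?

7

At early start, shift 4 has: Balance, Pull rotor.
Demand: 3 + 4 = 7.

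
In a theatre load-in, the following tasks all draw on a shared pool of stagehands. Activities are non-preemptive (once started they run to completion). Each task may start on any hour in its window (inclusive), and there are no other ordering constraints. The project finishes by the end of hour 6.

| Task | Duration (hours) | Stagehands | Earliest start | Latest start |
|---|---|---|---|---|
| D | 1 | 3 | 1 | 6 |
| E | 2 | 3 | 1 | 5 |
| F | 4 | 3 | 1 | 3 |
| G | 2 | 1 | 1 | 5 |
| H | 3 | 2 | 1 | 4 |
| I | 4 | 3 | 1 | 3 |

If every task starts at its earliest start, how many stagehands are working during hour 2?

At early start, hour 2 has: E, F, G, H, I.
Demand: 3 + 3 + 1 + 2 + 3 = 12.

12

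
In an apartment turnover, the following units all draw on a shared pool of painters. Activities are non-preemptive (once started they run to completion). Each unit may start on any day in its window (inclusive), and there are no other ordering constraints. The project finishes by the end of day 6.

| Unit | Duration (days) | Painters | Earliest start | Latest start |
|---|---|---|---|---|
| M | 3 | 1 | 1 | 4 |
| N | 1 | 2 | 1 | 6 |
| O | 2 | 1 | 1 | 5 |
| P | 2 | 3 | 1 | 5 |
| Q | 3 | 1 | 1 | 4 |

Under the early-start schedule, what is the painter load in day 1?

8

At early start, day 1 has: M, N, O, P, Q.
Demand: 1 + 2 + 1 + 3 + 1 = 8.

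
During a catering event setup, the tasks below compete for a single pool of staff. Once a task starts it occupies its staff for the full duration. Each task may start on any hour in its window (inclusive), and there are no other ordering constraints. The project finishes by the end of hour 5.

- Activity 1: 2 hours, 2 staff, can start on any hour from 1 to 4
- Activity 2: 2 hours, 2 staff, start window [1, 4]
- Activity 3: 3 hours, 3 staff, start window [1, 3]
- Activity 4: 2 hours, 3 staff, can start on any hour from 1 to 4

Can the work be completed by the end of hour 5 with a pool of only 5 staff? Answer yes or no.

yes

Schedule Activity 1@1, Activity 2@3, Activity 3@1, Activity 4@4: h1:5  h2:5  h3:5  h4:5  h5:3 — peak 5 ≤ 5.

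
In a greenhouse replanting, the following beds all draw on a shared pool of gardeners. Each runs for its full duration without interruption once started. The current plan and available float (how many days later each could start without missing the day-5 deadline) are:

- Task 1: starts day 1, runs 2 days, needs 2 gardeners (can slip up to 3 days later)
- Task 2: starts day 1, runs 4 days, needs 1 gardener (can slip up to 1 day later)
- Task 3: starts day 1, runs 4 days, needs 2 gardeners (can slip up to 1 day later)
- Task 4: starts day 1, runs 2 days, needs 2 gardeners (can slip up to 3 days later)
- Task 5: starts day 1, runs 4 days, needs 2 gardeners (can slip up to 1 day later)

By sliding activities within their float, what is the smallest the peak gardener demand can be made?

7

Early-start (Task 1@1, Task 2@1, Task 3@1, Task 4@1, Task 5@1) gives peak 9: d1:9  d2:9  d3:5  d4:5  d5:0.
Shift Task 4→3.
Schedule Task 1@1, Task 2@1, Task 3@1, Task 4@3, Task 5@1: d1:7  d2:7  d3:7  d4:7  d5:0 — peak 7.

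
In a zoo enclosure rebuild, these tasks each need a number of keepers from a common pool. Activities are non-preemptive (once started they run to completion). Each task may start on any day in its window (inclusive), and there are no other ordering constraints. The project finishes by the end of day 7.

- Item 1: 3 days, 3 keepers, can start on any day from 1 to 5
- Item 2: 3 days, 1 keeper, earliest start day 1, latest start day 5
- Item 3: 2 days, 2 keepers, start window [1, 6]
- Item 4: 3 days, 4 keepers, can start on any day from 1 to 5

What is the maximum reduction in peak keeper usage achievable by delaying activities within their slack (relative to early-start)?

Early-start peak: d1:10  d2:10  d3:8  d4:0  d5:0  d6:0  d7:0 ⇒ 10.
Leveled (Item 1@1, Item 2@3, Item 3@1, Item 4@4): d1:5  d2:5  d3:4  d4:5  d5:5  d6:4  d7:0 ⇒ 5.
Reduction 10 − 5 = 5.

5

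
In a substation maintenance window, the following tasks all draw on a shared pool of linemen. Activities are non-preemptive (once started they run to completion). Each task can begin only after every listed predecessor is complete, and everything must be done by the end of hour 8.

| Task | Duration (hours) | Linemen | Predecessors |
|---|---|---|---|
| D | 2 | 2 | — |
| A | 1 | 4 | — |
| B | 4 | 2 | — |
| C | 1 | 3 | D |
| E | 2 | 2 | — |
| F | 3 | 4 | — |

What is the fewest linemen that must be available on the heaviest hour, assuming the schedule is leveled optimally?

6

Early-start (D@1, A@1, B@1, C@3, E@1, F@1) gives peak 14: h1:14  h2:10  h3:9  h4:2  h5:0  h6:0  h7:0  h8:0.
Shift B→2, E→4, F→6.
Schedule D@1, A@1, B@2, C@3, E@4, F@6: h1:6  h2:4  h3:5  h4:4  h5:4  h6:4  h7:4  h8:4 — peak 6.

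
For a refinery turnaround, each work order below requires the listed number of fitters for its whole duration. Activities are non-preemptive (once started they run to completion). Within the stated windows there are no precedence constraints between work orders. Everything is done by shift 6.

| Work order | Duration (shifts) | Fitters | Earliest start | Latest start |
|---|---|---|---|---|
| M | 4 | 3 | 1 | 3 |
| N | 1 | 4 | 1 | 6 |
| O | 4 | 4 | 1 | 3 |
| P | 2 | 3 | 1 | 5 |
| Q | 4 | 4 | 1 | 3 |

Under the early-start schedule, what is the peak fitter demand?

18

Early-start schedule: M@1, N@1, O@1, P@1, Q@1.
Load per shift: shift 1: 18, shift 2: 14, shift 3: 11, shift 4: 11, shift 5: 0, shift 6: 0.
Peak is 18.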